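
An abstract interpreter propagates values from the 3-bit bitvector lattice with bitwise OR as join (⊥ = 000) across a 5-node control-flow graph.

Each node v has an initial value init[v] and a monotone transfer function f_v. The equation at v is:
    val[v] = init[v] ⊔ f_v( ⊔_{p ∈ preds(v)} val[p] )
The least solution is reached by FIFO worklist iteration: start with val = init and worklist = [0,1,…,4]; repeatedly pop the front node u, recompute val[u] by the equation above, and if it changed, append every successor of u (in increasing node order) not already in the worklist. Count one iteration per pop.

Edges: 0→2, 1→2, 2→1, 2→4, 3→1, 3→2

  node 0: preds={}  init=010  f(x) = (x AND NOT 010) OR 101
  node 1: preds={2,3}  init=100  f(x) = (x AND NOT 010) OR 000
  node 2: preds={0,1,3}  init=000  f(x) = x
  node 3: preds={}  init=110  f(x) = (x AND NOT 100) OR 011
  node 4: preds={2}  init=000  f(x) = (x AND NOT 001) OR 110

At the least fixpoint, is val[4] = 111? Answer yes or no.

no

Iteration log — 7 steps:
  step 1. node 0  ⊔preds=000  new=111  old=010  +wl: 
  step 2. node 1  ⊔preds=110  new=100  stable
  step 3. node 2  ⊔preds=111  new=111  old=000  +wl: 1
  step 4. node 3  ⊔preds=000  new=111  old=110  +wl: 2
  step 5. node 4  ⊔preds=111  new=110  old=000  +wl: 
  step 6. node 1  ⊔preds=111  new=101  old=100  +wl: 
  step 7. node 2  ⊔preds=111  new=111  stable

Least fixpoint reached:
  node 0: 111
  node 1: 101
  node 2: 111
  node 3: 111
  node 4: 110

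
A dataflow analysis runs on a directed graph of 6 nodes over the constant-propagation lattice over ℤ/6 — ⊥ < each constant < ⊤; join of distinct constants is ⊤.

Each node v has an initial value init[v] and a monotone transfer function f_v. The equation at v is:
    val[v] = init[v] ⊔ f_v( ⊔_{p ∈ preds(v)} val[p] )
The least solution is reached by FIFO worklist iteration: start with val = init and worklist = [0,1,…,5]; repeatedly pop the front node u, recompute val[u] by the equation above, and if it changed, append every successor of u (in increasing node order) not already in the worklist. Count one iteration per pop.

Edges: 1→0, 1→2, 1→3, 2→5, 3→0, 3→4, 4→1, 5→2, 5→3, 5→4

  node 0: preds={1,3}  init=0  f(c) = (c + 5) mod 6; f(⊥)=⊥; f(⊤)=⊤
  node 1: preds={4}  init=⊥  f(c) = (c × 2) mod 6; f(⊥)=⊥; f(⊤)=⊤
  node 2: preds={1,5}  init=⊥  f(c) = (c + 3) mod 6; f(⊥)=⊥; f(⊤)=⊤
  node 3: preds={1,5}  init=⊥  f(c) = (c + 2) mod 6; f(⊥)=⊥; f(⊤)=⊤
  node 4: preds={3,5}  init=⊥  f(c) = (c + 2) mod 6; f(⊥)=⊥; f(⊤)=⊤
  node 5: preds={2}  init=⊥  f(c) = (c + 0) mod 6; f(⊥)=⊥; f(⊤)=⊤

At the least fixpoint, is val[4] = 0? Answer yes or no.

Worklist (6 pops):
  #1 pop 0: in=⊥ → 0 (no change)
  #2 pop 1: in=⊥ → ⊥ (no change)
  #3 pop 2: in=⊥ → ⊥ (no change)
  #4 pop 3: in=⊥ → ⊥ (no change)
  #5 pop 4: in=⊥ → ⊥ (no change)
  #6 pop 5: in=⊥ → ⊥ (no change)

Fixpoint:
  val[0] = 0
  val[1] = ⊥
  val[2] = ⊥
  val[3] = ⊥
  val[4] = ⊥
  val[5] = ⊥

no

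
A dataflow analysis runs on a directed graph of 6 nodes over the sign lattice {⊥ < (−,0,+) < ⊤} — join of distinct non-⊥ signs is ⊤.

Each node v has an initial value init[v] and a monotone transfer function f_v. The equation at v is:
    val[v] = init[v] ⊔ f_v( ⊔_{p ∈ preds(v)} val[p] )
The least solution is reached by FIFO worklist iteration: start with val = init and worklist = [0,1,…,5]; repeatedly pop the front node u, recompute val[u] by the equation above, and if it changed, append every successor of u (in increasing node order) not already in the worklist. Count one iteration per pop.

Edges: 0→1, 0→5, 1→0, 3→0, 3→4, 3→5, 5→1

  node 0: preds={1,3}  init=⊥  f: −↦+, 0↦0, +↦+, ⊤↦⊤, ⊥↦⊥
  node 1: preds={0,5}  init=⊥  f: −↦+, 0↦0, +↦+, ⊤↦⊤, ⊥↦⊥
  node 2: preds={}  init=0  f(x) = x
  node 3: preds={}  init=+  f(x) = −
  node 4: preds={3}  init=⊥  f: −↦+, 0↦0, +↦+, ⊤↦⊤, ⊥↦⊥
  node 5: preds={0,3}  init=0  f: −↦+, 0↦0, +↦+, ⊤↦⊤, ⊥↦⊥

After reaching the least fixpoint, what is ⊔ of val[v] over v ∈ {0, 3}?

Iteration log — 9 steps:
  step 1. node 0  ⊔preds=+  new=+  old=⊥  +wl: 
  step 2. node 1  ⊔preds=⊤  new=⊤  old=⊥  +wl: 0
  step 3. node 2  ⊔preds=⊥  new=0  stable
  step 4. node 3  ⊔preds=⊥  new=⊤  old=+  +wl: 
  step 5. node 4  ⊔preds=⊤  new=⊤  old=⊥  +wl: 
  step 6. node 5  ⊔preds=⊤  new=⊤  old=0  +wl: 1
  step 7. node 0  ⊔preds=⊤  new=⊤  old=+  +wl: 5
  step 8. node 1  ⊔preds=⊤  new=⊤  stable
  step 9. node 5  ⊔preds=⊤  new=⊤  stable

Least fixpoint reached:
  node 0: ⊤
  node 1: ⊤
  node 2: 0
  node 3: ⊤
  node 4: ⊤
  node 5: ⊤

⊤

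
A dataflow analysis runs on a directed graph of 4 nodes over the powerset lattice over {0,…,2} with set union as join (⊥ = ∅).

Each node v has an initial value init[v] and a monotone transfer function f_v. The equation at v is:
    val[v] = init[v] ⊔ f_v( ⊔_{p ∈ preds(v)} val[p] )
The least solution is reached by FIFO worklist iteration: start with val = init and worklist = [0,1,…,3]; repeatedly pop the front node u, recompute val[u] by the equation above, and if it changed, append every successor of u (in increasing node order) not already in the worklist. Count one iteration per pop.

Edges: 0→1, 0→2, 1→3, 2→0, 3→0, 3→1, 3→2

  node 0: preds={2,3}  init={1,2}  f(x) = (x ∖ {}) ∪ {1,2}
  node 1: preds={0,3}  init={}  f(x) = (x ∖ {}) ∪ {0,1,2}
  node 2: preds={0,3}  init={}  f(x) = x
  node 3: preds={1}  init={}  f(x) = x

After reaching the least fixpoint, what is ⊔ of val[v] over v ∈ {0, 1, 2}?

{0,1,2}

Iteration log — 8 steps:
  step 1. node 0  ⊔preds={}  new={1,2}  stable
  step 2. node 1  ⊔preds={1,2}  new={0,1,2}  old={}  +wl: 
  step 3. node 2  ⊔preds={1,2}  new={1,2}  old={}  +wl: 0
  step 4. node 3  ⊔preds={0,1,2}  new={0,1,2}  old={}  +wl: 1,2
  step 5. node 0  ⊔preds={0,1,2}  new={0,1,2}  old={1,2}  +wl: 
  step 6. node 1  ⊔preds={0,1,2}  new={0,1,2}  stable
  step 7. node 2  ⊔preds={0,1,2}  new={0,1,2}  old={1,2}  +wl: 0
  step 8. node 0  ⊔preds={0,1,2}  new={0,1,2}  stable

Least fixpoint reached:
  node 0: {0,1,2}
  node 1: {0,1,2}
  node 2: {0,1,2}
  node 3: {0,1,2}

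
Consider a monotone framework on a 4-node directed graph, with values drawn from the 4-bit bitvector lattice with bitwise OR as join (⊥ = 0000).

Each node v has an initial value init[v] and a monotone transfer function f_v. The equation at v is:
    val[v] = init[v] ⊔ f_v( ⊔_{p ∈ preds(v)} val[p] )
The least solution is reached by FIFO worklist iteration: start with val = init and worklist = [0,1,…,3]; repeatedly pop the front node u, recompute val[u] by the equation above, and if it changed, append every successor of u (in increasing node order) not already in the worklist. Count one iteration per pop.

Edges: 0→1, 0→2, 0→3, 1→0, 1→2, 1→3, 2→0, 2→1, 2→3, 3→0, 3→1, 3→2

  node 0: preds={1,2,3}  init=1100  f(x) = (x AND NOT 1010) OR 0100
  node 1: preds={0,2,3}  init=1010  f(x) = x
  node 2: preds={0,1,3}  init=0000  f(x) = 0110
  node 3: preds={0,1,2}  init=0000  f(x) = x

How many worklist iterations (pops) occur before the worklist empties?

Trace (7 dequeues):
  [1] u=0 | in 1010 | out 1100 | ==
  [2] u=1 | in 1100 | out 1110 | prev 1010 | push {0}
  [3] u=2 | in 1110 | out 0110 | prev 0000 | push {1}
  [4] u=3 | in 1110 | out 1110 | prev 0000 | push {2}
  [5] u=0 | in 1110 | out 1100 | ==
  [6] u=1 | in 1110 | out 1110 | ==
  [7] u=2 | in 1110 | out 0110 | ==

Converged values:
  [0] 1100
  [1] 1110
  [2] 0110
  [3] 1110

7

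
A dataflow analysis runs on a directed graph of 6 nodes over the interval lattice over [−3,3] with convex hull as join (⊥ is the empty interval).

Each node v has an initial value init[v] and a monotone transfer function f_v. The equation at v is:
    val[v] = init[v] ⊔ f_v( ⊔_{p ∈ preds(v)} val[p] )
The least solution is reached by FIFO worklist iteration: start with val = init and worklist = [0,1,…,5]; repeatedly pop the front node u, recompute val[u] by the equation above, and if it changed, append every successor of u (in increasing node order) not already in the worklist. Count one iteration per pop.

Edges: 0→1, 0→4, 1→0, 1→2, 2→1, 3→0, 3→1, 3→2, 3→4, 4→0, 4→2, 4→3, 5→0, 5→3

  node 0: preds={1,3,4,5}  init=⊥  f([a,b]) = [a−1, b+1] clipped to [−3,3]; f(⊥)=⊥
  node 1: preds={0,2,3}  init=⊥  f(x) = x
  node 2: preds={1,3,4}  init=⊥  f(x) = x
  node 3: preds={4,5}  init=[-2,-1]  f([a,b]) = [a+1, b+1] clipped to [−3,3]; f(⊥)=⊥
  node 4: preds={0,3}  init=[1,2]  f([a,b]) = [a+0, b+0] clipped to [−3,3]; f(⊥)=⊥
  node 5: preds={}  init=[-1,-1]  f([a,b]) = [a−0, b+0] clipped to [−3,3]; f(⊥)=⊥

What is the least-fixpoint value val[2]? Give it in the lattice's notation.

[-3,3]

Iteration log — 10 steps:
  step 1. node 0  ⊔preds=[-2,2]  new=[-3,3]  old=⊥  +wl: 
  step 2. node 1  ⊔preds=[-3,3]  new=[-3,3]  old=⊥  +wl: 0
  step 3. node 2  ⊔preds=[-3,3]  new=[-3,3]  old=⊥  +wl: 1
  step 4. node 3  ⊔preds=[-1,2]  new=[-2,3]  old=[-2,-1]  +wl: 2
  step 5. node 4  ⊔preds=[-3,3]  new=[-3,3]  old=[1,2]  +wl: 3
  step 6. node 5  ⊔preds=⊥  new=[-1,-1]  stable
  step 7. node 0  ⊔preds=[-3,3]  new=[-3,3]  stable
  step 8. node 1  ⊔preds=[-3,3]  new=[-3,3]  stable
  step 9. node 2  ⊔preds=[-3,3]  new=[-3,3]  stable
  step 10. node 3  ⊔preds=[-3,3]  new=[-2,3]  stable

Least fixpoint reached:
  node 0: [-3,3]
  node 1: [-3,3]
  node 2: [-3,3]
  node 3: [-2,3]
  node 4: [-3,3]
  node 5: [-1,-1]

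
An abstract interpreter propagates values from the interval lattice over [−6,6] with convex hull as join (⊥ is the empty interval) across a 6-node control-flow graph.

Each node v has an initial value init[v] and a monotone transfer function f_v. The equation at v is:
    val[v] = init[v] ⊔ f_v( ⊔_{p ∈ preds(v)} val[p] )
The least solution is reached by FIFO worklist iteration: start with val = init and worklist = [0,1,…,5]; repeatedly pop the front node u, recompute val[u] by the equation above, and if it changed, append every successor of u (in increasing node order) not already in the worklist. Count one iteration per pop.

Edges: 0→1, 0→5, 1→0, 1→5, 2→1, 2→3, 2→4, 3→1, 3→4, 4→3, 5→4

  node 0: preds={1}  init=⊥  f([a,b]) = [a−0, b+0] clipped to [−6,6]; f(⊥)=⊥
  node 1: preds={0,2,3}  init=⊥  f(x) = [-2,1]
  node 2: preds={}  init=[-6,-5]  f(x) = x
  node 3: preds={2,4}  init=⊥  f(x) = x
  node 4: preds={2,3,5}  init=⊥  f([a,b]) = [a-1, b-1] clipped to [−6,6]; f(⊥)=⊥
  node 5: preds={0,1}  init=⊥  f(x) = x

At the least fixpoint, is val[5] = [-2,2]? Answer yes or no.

Trace (14 dequeues):
  [1] u=0 | in ⊥ | out ⊥ | ==
  [2] u=1 | in [-6,-5] | out [-2,1] | prev ⊥ | push {0}
  [3] u=2 | in ⊥ | out [-6,-5] | ==
  [4] u=3 | in [-6,-5] | out [-6,-5] | prev ⊥ | push {1}
  [5] u=4 | in [-6,-5] | out [-6,-6] | prev ⊥ | push {3}
  [6] u=5 | in [-2,1] | out [-2,1] | prev ⊥ | push {4}
  [7] u=0 | in [-2,1] | out [-2,1] | prev ⊥ | push {5}
  [8] u=1 | in [-6,1] | out [-2,1] | ==
  [9] u=3 | in [-6,-5] | out [-6,-5] | ==
  [10] u=4 | in [-6,1] | out [-6,0] | prev [-6,-6] | push {3}
  [11] u=5 | in [-2,1] | out [-2,1] | ==
  [12] u=3 | in [-6,0] | out [-6,0] | prev [-6,-5] | push {1,4}
  [13] u=1 | in [-6,1] | out [-2,1] | ==
  [14] u=4 | in [-6,1] | out [-6,0] | ==

Converged values:
  [0] [-2,1]
  [1] [-2,1]
  [2] [-6,-5]
  [3] [-6,0]
  [4] [-6,0]
  [5] [-2,1]

no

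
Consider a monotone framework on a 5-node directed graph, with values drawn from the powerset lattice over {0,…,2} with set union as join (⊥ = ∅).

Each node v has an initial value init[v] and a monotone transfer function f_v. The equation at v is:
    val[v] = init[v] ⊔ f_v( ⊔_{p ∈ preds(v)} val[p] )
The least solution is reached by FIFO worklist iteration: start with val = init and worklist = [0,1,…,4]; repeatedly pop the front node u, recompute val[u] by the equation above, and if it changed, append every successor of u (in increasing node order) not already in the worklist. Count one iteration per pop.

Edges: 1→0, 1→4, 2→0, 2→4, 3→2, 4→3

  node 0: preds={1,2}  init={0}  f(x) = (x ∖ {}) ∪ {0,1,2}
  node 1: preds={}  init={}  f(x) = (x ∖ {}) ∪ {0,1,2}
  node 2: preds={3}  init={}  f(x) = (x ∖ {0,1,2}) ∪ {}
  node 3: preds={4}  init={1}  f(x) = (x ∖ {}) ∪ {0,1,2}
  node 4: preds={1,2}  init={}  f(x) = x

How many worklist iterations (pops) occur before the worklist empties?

Trace (8 dequeues):
  [1] u=0 | in {} | out {0,1,2} | prev {0} | push {}
  [2] u=1 | in {} | out {0,1,2} | prev {} | push {0}
  [3] u=2 | in {1} | out {} | ==
  [4] u=3 | in {} | out {0,1,2} | prev {1} | push {2}
  [5] u=4 | in {0,1,2} | out {0,1,2} | prev {} | push {3}
  [6] u=0 | in {0,1,2} | out {0,1,2} | ==
  [7] u=2 | in {0,1,2} | out {} | ==
  [8] u=3 | in {0,1,2} | out {0,1,2} | ==

Converged values:
  [0] {0,1,2}
  [1] {0,1,2}
  [2] {}
  [3] {0,1,2}
  [4] {0,1,2}

8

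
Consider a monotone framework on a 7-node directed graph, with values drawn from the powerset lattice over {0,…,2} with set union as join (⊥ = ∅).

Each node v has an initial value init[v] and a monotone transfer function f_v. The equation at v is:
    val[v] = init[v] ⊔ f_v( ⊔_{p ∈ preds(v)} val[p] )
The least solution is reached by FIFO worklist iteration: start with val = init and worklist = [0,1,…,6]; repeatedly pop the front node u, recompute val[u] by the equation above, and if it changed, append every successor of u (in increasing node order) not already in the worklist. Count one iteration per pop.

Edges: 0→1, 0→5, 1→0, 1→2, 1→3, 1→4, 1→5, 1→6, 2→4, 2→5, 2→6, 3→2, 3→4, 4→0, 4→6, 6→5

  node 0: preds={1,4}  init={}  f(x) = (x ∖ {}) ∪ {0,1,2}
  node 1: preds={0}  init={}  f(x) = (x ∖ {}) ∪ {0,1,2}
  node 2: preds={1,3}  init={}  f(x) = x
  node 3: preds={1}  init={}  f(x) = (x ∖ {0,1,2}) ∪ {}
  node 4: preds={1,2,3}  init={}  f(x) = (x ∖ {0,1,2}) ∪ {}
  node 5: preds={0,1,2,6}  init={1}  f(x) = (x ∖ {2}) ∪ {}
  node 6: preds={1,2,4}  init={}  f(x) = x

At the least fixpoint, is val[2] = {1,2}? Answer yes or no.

Trace (9 dequeues):
  [1] u=0 | in {} | out {0,1,2} | prev {} | push {}
  [2] u=1 | in {0,1,2} | out {0,1,2} | prev {} | push {0}
  [3] u=2 | in {0,1,2} | out {0,1,2} | prev {} | push {}
  [4] u=3 | in {0,1,2} | out {} | ==
  [5] u=4 | in {0,1,2} | out {} | ==
  [6] u=5 | in {0,1,2} | out {0,1} | prev {1} | push {}
  [7] u=6 | in {0,1,2} | out {0,1,2} | prev {} | push {5}
  [8] u=0 | in {0,1,2} | out {0,1,2} | ==
  [9] u=5 | in {0,1,2} | out {0,1} | ==

Converged values:
  [0] {0,1,2}
  [1] {0,1,2}
  [2] {0,1,2}
  [3] {}
  [4] {}
  [5] {0,1}
  [6] {0,1,2}

no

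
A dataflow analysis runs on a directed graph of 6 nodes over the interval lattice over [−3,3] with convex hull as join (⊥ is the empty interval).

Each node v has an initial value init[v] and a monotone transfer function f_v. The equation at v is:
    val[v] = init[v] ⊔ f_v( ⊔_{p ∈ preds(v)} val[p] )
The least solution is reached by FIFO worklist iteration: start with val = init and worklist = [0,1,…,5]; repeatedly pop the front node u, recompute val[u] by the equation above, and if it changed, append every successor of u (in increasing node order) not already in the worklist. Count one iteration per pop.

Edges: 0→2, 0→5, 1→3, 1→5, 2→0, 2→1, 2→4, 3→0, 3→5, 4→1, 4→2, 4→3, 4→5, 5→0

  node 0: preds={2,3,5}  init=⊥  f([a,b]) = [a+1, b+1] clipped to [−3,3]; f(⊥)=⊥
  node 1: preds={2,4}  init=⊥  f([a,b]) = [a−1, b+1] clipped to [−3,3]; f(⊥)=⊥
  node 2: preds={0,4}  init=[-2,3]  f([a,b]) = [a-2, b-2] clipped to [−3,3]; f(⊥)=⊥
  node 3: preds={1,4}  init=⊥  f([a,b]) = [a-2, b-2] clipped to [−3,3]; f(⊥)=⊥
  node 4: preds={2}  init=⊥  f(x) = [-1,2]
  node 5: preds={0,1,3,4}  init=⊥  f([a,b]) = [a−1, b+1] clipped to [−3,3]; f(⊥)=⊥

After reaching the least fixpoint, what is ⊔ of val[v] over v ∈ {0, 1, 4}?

[-3,3]

Worklist (11 pops):
  #1 pop 0: in=[-2,3] → [-1,3] (was ⊥); enqueue []
  #2 pop 1: in=[-2,3] → [-3,3] (was ⊥); enqueue []
  #3 pop 2: in=[-1,3] → [-3,3] (was [-2,3]); enqueue [0,1]
  #4 pop 3: in=[-3,3] → [-3,1] (was ⊥); enqueue []
  #5 pop 4: in=[-3,3] → [-1,2] (was ⊥); enqueue [2,3]
  #6 pop 5: in=[-3,3] → [-3,3] (was ⊥); enqueue []
  #7 pop 0: in=[-3,3] → [-2,3] (was [-1,3]); enqueue [5]
  #8 pop 1: in=[-3,3] → [-3,3] (no change)
  #9 pop 2: in=[-2,3] → [-3,3] (no change)
  #10 pop 3: in=[-3,3] → [-3,1] (no change)
  #11 pop 5: in=[-3,3] → [-3,3] (no change)

Fixpoint:
  val[0] = [-2,3]
  val[1] = [-3,3]
  val[2] = [-3,3]
  val[3] = [-3,1]
  val[4] = [-1,2]
  val[5] = [-3,3]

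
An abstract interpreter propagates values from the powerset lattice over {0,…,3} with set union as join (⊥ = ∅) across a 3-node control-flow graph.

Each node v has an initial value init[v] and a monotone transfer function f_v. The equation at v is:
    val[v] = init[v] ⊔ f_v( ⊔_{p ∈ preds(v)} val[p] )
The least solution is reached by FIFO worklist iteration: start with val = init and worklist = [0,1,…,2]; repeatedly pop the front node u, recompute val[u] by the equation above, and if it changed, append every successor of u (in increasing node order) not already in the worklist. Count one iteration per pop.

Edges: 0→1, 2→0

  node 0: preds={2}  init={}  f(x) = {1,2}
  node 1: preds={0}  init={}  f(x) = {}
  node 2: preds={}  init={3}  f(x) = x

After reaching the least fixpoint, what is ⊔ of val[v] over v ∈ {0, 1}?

{1,2}

Worklist (3 pops):
  #1 pop 0: in={3} → {1,2} (was {}); enqueue []
  #2 pop 1: in={1,2} → {} (no change)
  #3 pop 2: in={} → {3} (no change)

Fixpoint:
  val[0] = {1,2}
  val[1] = {}
  val[2] = {3}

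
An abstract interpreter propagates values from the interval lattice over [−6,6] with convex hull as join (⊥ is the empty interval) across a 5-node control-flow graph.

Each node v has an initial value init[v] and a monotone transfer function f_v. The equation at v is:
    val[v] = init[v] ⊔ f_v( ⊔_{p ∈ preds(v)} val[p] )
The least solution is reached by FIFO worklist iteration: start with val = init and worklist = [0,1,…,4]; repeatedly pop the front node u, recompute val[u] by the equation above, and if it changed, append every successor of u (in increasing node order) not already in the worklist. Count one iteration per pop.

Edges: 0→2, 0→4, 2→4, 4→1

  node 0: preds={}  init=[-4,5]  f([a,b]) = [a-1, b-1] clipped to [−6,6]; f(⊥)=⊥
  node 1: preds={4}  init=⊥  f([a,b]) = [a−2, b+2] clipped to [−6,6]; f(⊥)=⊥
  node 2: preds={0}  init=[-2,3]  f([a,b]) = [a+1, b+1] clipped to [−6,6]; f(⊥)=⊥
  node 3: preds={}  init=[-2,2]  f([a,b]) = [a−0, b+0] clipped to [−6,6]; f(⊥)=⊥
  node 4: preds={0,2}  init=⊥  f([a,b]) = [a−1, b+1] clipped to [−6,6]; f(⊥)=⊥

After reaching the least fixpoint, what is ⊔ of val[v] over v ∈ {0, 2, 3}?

[-4,6]

Trace (6 dequeues):
  [1] u=0 | in ⊥ | out [-4,5] | ==
  [2] u=1 | in ⊥ | out ⊥ | ==
  [3] u=2 | in [-4,5] | out [-3,6] | prev [-2,3] | push {}
  [4] u=3 | in ⊥ | out [-2,2] | ==
  [5] u=4 | in [-4,6] | out [-5,6] | prev ⊥ | push {1}
  [6] u=1 | in [-5,6] | out [-6,6] | prev ⊥ | push {}

Converged values:
  [0] [-4,5]
  [1] [-6,6]
  [2] [-3,6]
  [3] [-2,2]
  [4] [-5,6]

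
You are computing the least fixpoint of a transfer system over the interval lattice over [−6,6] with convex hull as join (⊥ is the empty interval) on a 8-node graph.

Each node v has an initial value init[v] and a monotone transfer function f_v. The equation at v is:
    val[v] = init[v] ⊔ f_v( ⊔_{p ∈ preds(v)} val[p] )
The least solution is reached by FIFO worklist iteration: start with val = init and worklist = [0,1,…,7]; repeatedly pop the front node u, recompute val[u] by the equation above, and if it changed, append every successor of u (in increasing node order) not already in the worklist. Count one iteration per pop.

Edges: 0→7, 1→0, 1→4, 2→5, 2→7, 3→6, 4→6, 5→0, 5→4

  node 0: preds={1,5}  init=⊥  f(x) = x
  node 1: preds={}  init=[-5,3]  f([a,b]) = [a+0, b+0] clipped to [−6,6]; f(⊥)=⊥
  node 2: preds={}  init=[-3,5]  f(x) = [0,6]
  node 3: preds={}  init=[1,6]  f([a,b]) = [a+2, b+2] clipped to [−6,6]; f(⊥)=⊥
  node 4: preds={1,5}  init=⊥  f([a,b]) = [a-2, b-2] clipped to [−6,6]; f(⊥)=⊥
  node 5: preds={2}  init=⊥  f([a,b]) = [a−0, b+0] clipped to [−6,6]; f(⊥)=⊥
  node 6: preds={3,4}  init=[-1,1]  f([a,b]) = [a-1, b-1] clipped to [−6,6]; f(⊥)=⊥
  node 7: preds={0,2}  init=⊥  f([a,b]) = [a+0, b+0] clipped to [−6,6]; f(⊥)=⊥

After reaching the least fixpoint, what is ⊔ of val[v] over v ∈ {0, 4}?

[-6,6]

Iteration log — 12 steps:
  step 1. node 0  ⊔preds=[-5,3]  new=[-5,3]  old=⊥  +wl: 
  step 2. node 1  ⊔preds=⊥  new=[-5,3]  stable
  step 3. node 2  ⊔preds=⊥  new=[-3,6]  old=[-3,5]  +wl: 
  step 4. node 3  ⊔preds=⊥  new=[1,6]  stable
  step 5. node 4  ⊔preds=[-5,3]  new=[-6,1]  old=⊥  +wl: 
  step 6. node 5  ⊔preds=[-3,6]  new=[-3,6]  old=⊥  +wl: 0,4
  step 7. node 6  ⊔preds=[-6,6]  new=[-6,5]  old=[-1,1]  +wl: 
  step 8. node 7  ⊔preds=[-5,6]  new=[-5,6]  old=⊥  +wl: 
  step 9. node 0  ⊔preds=[-5,6]  new=[-5,6]  old=[-5,3]  +wl: 7
  step 10. node 4  ⊔preds=[-5,6]  new=[-6,4]  old=[-6,1]  +wl: 6
  step 11. node 7  ⊔preds=[-5,6]  new=[-5,6]  stable
  step 12. node 6  ⊔preds=[-6,6]  new=[-6,5]  stable

Least fixpoint reached:
  node 0: [-5,6]
  node 1: [-5,3]
  node 2: [-3,6]
  node 3: [1,6]
  node 4: [-6,4]
  node 5: [-3,6]
  node 6: [-6,5]
  node 7: [-5,6]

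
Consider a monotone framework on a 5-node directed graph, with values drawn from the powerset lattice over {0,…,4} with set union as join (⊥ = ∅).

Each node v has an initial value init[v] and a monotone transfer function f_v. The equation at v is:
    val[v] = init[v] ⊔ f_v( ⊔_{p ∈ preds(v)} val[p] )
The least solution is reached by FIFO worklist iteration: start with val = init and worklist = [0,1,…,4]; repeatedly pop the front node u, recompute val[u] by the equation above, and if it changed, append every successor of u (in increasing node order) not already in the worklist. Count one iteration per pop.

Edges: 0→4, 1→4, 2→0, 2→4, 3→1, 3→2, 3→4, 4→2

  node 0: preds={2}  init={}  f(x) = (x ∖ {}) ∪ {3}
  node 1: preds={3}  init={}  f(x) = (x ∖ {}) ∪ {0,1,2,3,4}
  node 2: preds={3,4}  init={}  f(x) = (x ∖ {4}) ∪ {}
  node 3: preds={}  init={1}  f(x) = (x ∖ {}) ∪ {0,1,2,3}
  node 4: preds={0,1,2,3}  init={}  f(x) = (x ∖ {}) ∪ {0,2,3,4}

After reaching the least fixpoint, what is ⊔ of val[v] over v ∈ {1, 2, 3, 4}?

Iteration log — 11 steps:
  step 1. node 0  ⊔preds={}  new={3}  old={}  +wl: 
  step 2. node 1  ⊔preds={1}  new={0,1,2,3,4}  old={}  +wl: 
  step 3. node 2  ⊔preds={1}  new={1}  old={}  +wl: 0
  step 4. node 3  ⊔preds={}  new={0,1,2,3}  old={1}  +wl: 1,2
  step 5. node 4  ⊔preds={0,1,2,3,4}  new={0,1,2,3,4}  old={}  +wl: 
  step 6. node 0  ⊔preds={1}  new={1,3}  old={3}  +wl: 4
  step 7. node 1  ⊔preds={0,1,2,3}  new={0,1,2,3,4}  stable
  step 8. node 2  ⊔preds={0,1,2,3,4}  new={0,1,2,3}  old={1}  +wl: 0
  step 9. node 4  ⊔preds={0,1,2,3,4}  new={0,1,2,3,4}  stable
  step 10. node 0  ⊔preds={0,1,2,3}  new={0,1,2,3}  old={1,3}  +wl: 4
  step 11. node 4  ⊔preds={0,1,2,3,4}  new={0,1,2,3,4}  stable

Least fixpoint reached:
  node 0: {0,1,2,3}
  node 1: {0,1,2,3,4}
  node 2: {0,1,2,3}
  node 3: {0,1,2,3}
  node 4: {0,1,2,3,4}

{0,1,2,3,4}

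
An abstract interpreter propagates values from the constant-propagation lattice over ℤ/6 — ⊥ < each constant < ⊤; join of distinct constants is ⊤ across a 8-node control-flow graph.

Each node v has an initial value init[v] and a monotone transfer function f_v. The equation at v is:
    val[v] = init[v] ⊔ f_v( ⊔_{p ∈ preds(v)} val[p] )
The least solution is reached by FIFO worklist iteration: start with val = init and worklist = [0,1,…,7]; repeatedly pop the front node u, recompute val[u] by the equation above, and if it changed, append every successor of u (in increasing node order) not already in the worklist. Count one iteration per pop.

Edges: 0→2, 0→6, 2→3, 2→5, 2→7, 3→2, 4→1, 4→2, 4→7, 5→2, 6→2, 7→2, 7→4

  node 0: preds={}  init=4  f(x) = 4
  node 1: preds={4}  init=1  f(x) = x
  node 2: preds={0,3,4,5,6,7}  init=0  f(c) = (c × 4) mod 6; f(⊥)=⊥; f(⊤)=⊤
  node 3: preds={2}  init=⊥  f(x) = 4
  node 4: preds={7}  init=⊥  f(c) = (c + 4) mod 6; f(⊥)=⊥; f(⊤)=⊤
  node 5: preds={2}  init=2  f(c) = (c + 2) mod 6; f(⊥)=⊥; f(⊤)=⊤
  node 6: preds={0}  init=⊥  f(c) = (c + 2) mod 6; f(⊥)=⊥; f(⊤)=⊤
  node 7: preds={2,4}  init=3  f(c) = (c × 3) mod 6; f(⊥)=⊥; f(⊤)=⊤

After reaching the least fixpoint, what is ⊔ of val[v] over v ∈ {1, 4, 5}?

⊤

Iteration log — 14 steps:
  step 1. node 0  ⊔preds=⊥  new=4  stable
  step 2. node 1  ⊔preds=⊥  new=1  stable
  step 3. node 2  ⊔preds=⊤  new=⊤  old=0  +wl: 
  step 4. node 3  ⊔preds=⊤  new=4  old=⊥  +wl: 2
  step 5. node 4  ⊔preds=3  new=1  old=⊥  +wl: 1
  step 6. node 5  ⊔preds=⊤  new=⊤  old=2  +wl: 
  step 7. node 6  ⊔preds=4  new=0  old=⊥  +wl: 
  step 8. node 7  ⊔preds=⊤  new=⊤  old=3  +wl: 4
  step 9. node 2  ⊔preds=⊤  new=⊤  stable
  step 10. node 1  ⊔preds=1  new=1  stable
  step 11. node 4  ⊔preds=⊤  new=⊤  old=1  +wl: 1,2,7
  step 12. node 1  ⊔preds=⊤  new=⊤  old=1  +wl: 
  step 13. node 2  ⊔preds=⊤  new=⊤  stable
  step 14. node 7  ⊔preds=⊤  new=⊤  stable

Least fixpoint reached:
  node 0: 4
  node 1: ⊤
  node 2: ⊤
  node 3: 4
  node 4: ⊤
  node 5: ⊤
  node 6: 0
  node 7: ⊤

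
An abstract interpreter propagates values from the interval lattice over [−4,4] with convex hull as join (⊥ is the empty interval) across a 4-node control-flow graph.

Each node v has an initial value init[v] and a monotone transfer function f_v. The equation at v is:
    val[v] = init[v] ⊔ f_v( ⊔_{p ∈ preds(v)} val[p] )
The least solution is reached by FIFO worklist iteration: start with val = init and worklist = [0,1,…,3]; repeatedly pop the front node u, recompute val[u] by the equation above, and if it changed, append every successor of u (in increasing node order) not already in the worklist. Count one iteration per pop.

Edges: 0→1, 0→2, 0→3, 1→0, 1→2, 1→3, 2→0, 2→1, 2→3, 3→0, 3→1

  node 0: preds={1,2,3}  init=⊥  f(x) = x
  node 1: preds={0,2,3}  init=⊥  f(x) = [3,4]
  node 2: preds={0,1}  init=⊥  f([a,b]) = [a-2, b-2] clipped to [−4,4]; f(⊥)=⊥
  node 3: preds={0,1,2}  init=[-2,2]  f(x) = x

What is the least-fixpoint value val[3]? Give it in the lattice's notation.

[-4,4]

Trace (8 dequeues):
  [1] u=0 | in [-2,2] | out [-2,2] | prev ⊥ | push {}
  [2] u=1 | in [-2,2] | out [3,4] | prev ⊥ | push {0}
  [3] u=2 | in [-2,4] | out [-4,2] | prev ⊥ | push {1}
  [4] u=3 | in [-4,4] | out [-4,4] | prev [-2,2] | push {}
  [5] u=0 | in [-4,4] | out [-4,4] | prev [-2,2] | push {2,3}
  [6] u=1 | in [-4,4] | out [3,4] | ==
  [7] u=2 | in [-4,4] | out [-4,2] | ==
  [8] u=3 | in [-4,4] | out [-4,4] | ==

Converged values:
  [0] [-4,4]
  [1] [3,4]
  [2] [-4,2]
  [3] [-4,4]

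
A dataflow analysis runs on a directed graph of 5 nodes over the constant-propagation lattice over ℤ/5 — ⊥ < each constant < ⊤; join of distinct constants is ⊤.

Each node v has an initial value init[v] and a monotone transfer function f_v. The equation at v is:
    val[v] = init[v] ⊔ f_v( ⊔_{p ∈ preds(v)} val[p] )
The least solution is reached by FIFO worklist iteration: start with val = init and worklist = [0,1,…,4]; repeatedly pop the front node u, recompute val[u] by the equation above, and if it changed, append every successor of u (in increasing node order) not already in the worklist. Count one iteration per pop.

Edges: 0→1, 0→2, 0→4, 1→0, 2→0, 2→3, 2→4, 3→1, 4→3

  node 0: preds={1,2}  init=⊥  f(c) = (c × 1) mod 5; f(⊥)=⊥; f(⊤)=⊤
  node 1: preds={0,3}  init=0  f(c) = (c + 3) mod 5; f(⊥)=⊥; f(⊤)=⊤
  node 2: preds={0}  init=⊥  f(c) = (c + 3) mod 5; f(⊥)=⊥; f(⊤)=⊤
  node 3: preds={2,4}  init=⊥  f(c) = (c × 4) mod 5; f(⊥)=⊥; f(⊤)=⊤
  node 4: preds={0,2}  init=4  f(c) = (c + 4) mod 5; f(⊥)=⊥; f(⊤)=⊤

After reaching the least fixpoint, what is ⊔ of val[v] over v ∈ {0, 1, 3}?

⊤

Iteration log — 12 steps:
  step 1. node 0  ⊔preds=0  new=0  old=⊥  +wl: 
  step 2. node 1  ⊔preds=0  new=⊤  old=0  +wl: 0
  step 3. node 2  ⊔preds=0  new=3  old=⊥  +wl: 
  step 4. node 3  ⊔preds=⊤  new=⊤  old=⊥  +wl: 1
  step 5. node 4  ⊔preds=⊤  new=⊤  old=4  +wl: 3
  step 6. node 0  ⊔preds=⊤  new=⊤  old=0  +wl: 2,4
  step 7. node 1  ⊔preds=⊤  new=⊤  stable
  step 8. node 3  ⊔preds=⊤  new=⊤  stable
  step 9. node 2  ⊔preds=⊤  new=⊤  old=3  +wl: 0,3
  step 10. node 4  ⊔preds=⊤  new=⊤  stable
  step 11. node 0  ⊔preds=⊤  new=⊤  stable
  step 12. node 3  ⊔preds=⊤  new=⊤  stable

Least fixpoint reached:
  node 0: ⊤
  node 1: ⊤
  node 2: ⊤
  node 3: ⊤
  node 4: ⊤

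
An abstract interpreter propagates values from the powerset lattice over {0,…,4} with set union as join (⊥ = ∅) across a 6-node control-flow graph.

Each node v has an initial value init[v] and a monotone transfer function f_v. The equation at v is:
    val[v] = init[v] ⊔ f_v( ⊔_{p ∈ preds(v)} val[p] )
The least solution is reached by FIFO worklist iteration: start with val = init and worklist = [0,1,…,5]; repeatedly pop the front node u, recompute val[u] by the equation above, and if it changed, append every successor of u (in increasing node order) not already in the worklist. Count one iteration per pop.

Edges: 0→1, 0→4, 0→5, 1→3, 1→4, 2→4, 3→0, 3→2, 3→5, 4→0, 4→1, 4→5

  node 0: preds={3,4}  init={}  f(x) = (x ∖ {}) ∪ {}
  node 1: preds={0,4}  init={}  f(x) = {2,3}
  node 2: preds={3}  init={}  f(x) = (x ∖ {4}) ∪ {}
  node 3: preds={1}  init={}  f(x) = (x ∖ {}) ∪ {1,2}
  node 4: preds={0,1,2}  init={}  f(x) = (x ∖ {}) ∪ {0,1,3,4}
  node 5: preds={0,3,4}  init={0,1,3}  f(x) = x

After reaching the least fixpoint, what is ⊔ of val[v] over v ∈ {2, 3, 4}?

{0,1,2,3,4}

Worklist (11 pops):
  #1 pop 0: in={} → {} (no change)
  #2 pop 1: in={} → {2,3} (was {}); enqueue []
  #3 pop 2: in={} → {} (no change)
  #4 pop 3: in={2,3} → {1,2,3} (was {}); enqueue [0,2]
  #5 pop 4: in={2,3} → {0,1,2,3,4} (was {}); enqueue [1]
  #6 pop 5: in={0,1,2,3,4} → {0,1,2,3,4} (was {0,1,3}); enqueue []
  #7 pop 0: in={0,1,2,3,4} → {0,1,2,3,4} (was {}); enqueue [4,5]
  #8 pop 2: in={1,2,3} → {1,2,3} (was {}); enqueue []
  #9 pop 1: in={0,1,2,3,4} → {2,3} (no change)
  #10 pop 4: in={0,1,2,3,4} → {0,1,2,3,4} (no change)
  #11 pop 5: in={0,1,2,3,4} → {0,1,2,3,4} (no change)

Fixpoint:
  val[0] = {0,1,2,3,4}
  val[1] = {2,3}
  val[2] = {1,2,3}
  val[3] = {1,2,3}
  val[4] = {0,1,2,3,4}
  val[5] = {0,1,2,3,4}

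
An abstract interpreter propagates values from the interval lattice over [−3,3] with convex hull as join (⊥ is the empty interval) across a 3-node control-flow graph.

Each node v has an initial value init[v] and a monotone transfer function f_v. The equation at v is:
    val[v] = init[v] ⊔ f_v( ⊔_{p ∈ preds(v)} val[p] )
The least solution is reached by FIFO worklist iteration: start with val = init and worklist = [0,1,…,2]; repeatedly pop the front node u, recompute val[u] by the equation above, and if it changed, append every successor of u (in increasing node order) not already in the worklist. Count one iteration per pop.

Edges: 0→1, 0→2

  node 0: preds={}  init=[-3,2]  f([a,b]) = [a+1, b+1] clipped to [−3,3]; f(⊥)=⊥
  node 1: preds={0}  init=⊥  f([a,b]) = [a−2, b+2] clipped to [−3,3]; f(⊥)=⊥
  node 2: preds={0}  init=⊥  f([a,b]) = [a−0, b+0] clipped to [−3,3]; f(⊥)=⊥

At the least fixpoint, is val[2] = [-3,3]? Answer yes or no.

no

Worklist (3 pops):
  #1 pop 0: in=⊥ → [-3,2] (no change)
  #2 pop 1: in=[-3,2] → [-3,3] (was ⊥); enqueue []
  #3 pop 2: in=[-3,2] → [-3,2] (was ⊥); enqueue []

Fixpoint:
  val[0] = [-3,2]
  val[1] = [-3,3]
  val[2] = [-3,2]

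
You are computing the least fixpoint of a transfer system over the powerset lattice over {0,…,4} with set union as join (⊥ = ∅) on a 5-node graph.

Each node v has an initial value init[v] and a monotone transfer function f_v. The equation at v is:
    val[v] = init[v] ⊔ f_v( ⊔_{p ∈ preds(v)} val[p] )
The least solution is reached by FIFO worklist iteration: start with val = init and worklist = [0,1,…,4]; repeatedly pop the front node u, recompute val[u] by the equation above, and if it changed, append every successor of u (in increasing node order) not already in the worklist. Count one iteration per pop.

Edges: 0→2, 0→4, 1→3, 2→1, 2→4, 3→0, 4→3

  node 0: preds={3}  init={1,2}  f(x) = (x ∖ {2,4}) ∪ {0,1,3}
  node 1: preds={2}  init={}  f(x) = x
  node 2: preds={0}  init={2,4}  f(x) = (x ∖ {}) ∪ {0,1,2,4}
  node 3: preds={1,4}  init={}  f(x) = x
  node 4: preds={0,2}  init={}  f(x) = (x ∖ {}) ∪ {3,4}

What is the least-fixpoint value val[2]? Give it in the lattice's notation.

Iteration log — 9 steps:
  step 1. node 0  ⊔preds={}  new={0,1,2,3}  old={1,2}  +wl: 
  step 2. node 1  ⊔preds={2,4}  new={2,4}  old={}  +wl: 
  step 3. node 2  ⊔preds={0,1,2,3}  new={0,1,2,3,4}  old={2,4}  +wl: 1
  step 4. node 3  ⊔preds={2,4}  new={2,4}  old={}  +wl: 0
  step 5. node 4  ⊔preds={0,1,2,3,4}  new={0,1,2,3,4}  old={}  +wl: 3
  step 6. node 1  ⊔preds={0,1,2,3,4}  new={0,1,2,3,4}  old={2,4}  +wl: 
  step 7. node 0  ⊔preds={2,4}  new={0,1,2,3}  stable
  step 8. node 3  ⊔preds={0,1,2,3,4}  new={0,1,2,3,4}  old={2,4}  +wl: 0
  step 9. node 0  ⊔preds={0,1,2,3,4}  new={0,1,2,3}  stable

Least fixpoint reached:
  node 0: {0,1,2,3}
  node 1: {0,1,2,3,4}
  node 2: {0,1,2,3,4}
  node 3: {0,1,2,3,4}
  node 4: {0,1,2,3,4}

{0,1,2,3,4}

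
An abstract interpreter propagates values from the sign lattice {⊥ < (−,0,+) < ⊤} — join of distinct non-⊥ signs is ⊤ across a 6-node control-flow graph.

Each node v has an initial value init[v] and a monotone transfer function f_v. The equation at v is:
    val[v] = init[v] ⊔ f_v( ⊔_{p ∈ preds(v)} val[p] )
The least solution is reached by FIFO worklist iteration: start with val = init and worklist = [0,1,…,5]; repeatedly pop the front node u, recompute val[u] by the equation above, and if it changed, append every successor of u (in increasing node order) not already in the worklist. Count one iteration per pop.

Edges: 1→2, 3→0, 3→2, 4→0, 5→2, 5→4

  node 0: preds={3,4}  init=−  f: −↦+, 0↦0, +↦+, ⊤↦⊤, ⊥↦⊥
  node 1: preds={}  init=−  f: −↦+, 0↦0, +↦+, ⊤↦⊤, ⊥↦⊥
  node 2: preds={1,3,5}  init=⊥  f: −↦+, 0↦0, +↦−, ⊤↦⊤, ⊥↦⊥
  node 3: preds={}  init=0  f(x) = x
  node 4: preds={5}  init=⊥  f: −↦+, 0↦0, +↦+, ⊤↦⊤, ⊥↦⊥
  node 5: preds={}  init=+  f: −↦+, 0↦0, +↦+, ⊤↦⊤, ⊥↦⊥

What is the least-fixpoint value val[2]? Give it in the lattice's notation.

Trace (7 dequeues):
  [1] u=0 | in 0 | out ⊤ | prev − | push {}
  [2] u=1 | in ⊥ | out − | ==
  [3] u=2 | in ⊤ | out ⊤ | prev ⊥ | push {}
  [4] u=3 | in ⊥ | out 0 | ==
  [5] u=4 | in + | out + | prev ⊥ | push {0}
  [6] u=5 | in ⊥ | out + | ==
  [7] u=0 | in ⊤ | out ⊤ | ==

Converged values:
  [0] ⊤
  [1] −
  [2] ⊤
  [3] 0
  [4] +
  [5] +

⊤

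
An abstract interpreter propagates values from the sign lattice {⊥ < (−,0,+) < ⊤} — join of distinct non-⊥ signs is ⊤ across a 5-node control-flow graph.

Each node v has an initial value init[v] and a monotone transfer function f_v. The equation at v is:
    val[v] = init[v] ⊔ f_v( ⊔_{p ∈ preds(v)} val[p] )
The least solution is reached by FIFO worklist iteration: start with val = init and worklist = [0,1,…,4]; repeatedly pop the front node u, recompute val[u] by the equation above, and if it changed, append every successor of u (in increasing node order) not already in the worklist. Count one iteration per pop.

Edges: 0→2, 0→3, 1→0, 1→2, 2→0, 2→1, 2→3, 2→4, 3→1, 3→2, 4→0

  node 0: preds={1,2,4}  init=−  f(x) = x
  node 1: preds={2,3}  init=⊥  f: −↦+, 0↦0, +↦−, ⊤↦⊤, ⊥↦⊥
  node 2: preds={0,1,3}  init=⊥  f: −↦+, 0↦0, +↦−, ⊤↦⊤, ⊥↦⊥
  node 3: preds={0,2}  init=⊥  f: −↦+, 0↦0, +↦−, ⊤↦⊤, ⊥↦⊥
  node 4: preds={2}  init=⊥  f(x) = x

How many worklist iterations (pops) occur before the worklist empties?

13

Iteration log — 13 steps:
  step 1. node 0  ⊔preds=⊥  new=−  stable
  step 2. node 1  ⊔preds=⊥  new=⊥  stable
  step 3. node 2  ⊔preds=−  new=+  old=⊥  +wl: 0,1
  step 4. node 3  ⊔preds=⊤  new=⊤  old=⊥  +wl: 2
  step 5. node 4  ⊔preds=+  new=+  old=⊥  +wl: 
  step 6. node 0  ⊔preds=+  new=⊤  old=−  +wl: 3
  step 7. node 1  ⊔preds=⊤  new=⊤  old=⊥  +wl: 0
  step 8. node 2  ⊔preds=⊤  new=⊤  old=+  +wl: 1,4
  step 9. node 3  ⊔preds=⊤  new=⊤  stable
  step 10. node 0  ⊔preds=⊤  new=⊤  stable
  step 11. node 1  ⊔preds=⊤  new=⊤  stable
  step 12. node 4  ⊔preds=⊤  new=⊤  old=+  +wl: 0
  step 13. node 0  ⊔preds=⊤  new=⊤  stable

Least fixpoint reached:
  node 0: ⊤
  node 1: ⊤
  node 2: ⊤
  node 3: ⊤
  node 4: ⊤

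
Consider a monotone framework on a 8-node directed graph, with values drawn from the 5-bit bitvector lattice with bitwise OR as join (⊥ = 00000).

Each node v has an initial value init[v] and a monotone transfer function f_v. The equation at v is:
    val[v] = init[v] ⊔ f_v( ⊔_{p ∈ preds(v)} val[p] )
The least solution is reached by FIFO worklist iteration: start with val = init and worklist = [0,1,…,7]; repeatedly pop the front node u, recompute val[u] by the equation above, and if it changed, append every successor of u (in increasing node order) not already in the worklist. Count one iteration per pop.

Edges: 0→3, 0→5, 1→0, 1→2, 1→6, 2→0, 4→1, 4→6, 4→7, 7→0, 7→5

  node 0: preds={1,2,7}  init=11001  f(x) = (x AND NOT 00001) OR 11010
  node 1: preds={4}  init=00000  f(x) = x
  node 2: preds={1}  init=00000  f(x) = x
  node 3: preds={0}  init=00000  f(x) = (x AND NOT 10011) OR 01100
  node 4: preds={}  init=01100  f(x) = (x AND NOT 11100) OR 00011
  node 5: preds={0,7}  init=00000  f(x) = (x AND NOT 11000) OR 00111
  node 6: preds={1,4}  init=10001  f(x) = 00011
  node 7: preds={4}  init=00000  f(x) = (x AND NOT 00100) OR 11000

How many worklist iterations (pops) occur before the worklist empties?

16

Iteration log — 16 steps:
  step 1. node 0  ⊔preds=00000  new=11011  old=11001  +wl: 
  step 2. node 1  ⊔preds=01100  new=01100  old=00000  +wl: 0
  step 3. node 2  ⊔preds=01100  new=01100  old=00000  +wl: 
  step 4. node 3  ⊔preds=11011  new=01100  old=00000  +wl: 
  step 5. node 4  ⊔preds=00000  new=01111  old=01100  +wl: 1
  step 6. node 5  ⊔preds=11011  new=00111  old=00000  +wl: 
  step 7. node 6  ⊔preds=01111  new=10011  old=10001  +wl: 
  step 8. node 7  ⊔preds=01111  new=11011  old=00000  +wl: 5
  step 9. node 0  ⊔preds=11111  new=11111  old=11011  +wl: 3
  step 10. node 1  ⊔preds=01111  new=01111  old=01100  +wl: 0,2,6
  step 11. node 5  ⊔preds=11111  new=00111  stable
  step 12. node 3  ⊔preds=11111  new=01100  stable
  step 13. node 0  ⊔preds=11111  new=11111  stable
  step 14. node 2  ⊔preds=01111  new=01111  old=01100  +wl: 0
  step 15. node 6  ⊔preds=01111  new=10011  stable
  step 16. node 0  ⊔preds=11111  new=11111  stable

Least fixpoint reached:
  node 0: 11111
  node 1: 01111
  node 2: 01111
  node 3: 01100
  node 4: 01111
  node 5: 00111
  node 6: 10011
  node 7: 11011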